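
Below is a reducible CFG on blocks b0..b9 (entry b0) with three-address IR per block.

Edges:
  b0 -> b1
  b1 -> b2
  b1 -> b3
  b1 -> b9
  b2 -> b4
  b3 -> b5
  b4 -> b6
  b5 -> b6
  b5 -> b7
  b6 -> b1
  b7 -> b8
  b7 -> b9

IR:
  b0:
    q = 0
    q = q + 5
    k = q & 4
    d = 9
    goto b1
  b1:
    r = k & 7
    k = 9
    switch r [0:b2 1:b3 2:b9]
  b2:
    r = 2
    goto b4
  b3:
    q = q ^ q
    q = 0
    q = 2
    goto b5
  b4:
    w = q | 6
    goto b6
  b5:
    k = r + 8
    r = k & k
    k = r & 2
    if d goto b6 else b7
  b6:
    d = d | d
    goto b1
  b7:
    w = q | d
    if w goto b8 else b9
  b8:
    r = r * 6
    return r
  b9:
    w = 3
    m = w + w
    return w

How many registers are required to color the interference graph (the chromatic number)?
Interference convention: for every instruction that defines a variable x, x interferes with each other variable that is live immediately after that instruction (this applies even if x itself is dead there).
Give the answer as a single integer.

Block summaries:
  b0 def {d,k,q} use ∅
  b1 def {k,r} use {k}
  b2 def {r} use ∅
  b3 def {q} use {q}
  b4 def {w} use {q}
  b5 def {k,r} use {d,r}
  b6 def {d} use {d}
  b7 def {w} use {d,q}
  b8 def {r} use {r}
  b9 def {m,w} use ∅

Liveness:
  b0: in=∅ out={d,k,q}
  b1: in={d,k,q} out={d,k,q,r}
  b2: in={d,k,q} out={d,k,q}
  b3: in={d,q,r} out={d,q,r}
  b4: in={d,k,q} out={d,k,q}
  b5: in={d,q,r} out={d,k,q,r}
  b6: in={d,k,q} out={d,k,q}
  b7: in={d,q,r} out={r}
  b8: in={r} out=∅
  b9: in=∅ out=∅

Interfere edges:
  d↔{k,q,r,w}
  k↔{d,q,r,w}
  m↔{w}
  q↔{d,k,r,w}
  r↔{d,k,q,w}
  w↔{d,k,m,q,r}

Chromatic number:
  {d,k,q,r,w} pairwise interfere (5-clique) ⇒ χ ≥ 5
  5-colouring: c0={w}  c1={d,m}  c2={k}  c3={q}  c4={r}
  χ = 5

Answer: 5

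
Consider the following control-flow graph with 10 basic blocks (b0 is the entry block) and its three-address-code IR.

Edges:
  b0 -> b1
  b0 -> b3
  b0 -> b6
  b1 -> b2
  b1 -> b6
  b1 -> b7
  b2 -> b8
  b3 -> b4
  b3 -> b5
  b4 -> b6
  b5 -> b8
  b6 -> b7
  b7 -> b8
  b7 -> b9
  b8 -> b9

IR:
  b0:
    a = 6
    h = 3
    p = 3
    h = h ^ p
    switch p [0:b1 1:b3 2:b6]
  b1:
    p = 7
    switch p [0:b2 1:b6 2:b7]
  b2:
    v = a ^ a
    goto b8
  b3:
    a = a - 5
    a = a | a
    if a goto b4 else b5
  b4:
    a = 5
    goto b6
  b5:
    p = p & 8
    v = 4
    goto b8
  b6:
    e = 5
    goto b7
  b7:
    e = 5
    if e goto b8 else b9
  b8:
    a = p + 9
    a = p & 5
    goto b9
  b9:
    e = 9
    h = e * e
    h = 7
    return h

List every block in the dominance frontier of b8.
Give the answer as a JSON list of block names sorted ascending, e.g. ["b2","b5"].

Answer: ["b9"]

Derivation:
idom tree: b1←b0 b2←b1 b3←b0 b4←b3 b5←b3 b6←b0 b7←b0 b8←b0 b9←b0
Dom∩ at merges:
  b6: preds {b0,b1,b4}: {b0} ∩ {b0,b1} ∩ {b0,b3,b4} = {b0}; idom=b0
  b7: preds {b1,b6}: {b0,b1} ∩ {b0,b6} = {b0}; idom=b0
  b8: preds {b2,b5,b7}: {b0,b1,b2} ∩ {b0,b3,b5} ∩ {b0,b7} = {b0}; idom=b0
  b9: preds {b7,b8}: {b0,b7} ∩ {b0,b8} = {b0}; idom=b0

DF derivation:
  join b6 pred b0: · stop@b0
  join b6 pred b1: b1 stop@b0
  join b6 pred b4: b4→b3 stop@b0
  join b7 pred b1: b1 stop@b0
  join b7 pred b6: b6 stop@b0
  join b8 pred b2: b2→b1 stop@b0
  join b8 pred b5: b5→b3 stop@b0
  join b8 pred b7: b7 stop@b0
  join b9 pred b7: b7 stop@b0
  join b9 pred b8: b8 stop@b0
  b0 → ∅
  b1 → {b6,b7,b8}
  b2 → {b8}
  b3 → {b6,b8}
  b4 → {b6}
  b5 → {b8}
  b6 → {b7}
  b7 → {b8,b9}
  b8 → {b9}
  b9 → ∅

DF(b8) = ["b9"]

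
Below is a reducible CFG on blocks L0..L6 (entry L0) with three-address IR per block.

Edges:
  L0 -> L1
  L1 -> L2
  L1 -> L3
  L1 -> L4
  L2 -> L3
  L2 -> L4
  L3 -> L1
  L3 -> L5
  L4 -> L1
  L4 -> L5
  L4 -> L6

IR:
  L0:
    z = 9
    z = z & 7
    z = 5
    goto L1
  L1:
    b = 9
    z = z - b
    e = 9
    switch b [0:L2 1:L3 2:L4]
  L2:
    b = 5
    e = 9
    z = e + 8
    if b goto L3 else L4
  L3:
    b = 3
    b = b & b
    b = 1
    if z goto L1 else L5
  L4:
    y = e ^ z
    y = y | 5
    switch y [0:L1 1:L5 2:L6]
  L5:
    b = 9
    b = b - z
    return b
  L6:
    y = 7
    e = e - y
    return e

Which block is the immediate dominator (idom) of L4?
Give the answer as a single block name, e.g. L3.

Answer: L1

Derivation:
idom tree: L1←L0 L2←L1 L3←L1 L4←L1 L5←L1 L6←L4
Join-block Dom:
  L1: preds {L0,L3,L4}: {L0} ∩ {L0,L1,L3} ∩ {L0,L1,L4} = {L0}; idom=L0
  L3: preds {L1,L2}: {L0,L1} ∩ {L0,L1,L2} = {L0,L1}; idom=L1
  L4: preds {L1,L2}: {L0,L1} ∩ {L0,L1,L2} = {L0,L1}; idom=L1
  L5: preds {L3,L4}: {L0,L1,L3} ∩ {L0,L1,L4} = {L0,L1}; idom=L1

idom(L4) = L1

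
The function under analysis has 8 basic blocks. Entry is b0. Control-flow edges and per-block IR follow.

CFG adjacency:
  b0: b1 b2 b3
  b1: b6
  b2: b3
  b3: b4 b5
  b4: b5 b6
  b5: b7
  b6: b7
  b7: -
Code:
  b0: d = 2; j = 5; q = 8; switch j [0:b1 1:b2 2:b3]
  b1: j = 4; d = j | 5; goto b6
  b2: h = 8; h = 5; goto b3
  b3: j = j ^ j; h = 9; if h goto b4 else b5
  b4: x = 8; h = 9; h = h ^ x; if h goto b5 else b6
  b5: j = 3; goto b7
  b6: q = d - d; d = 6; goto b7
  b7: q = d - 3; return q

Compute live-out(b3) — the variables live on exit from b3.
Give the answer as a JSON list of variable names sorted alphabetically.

Answer: ["d"]

Working:
Per-block:
  b0: {d,j,q} / ∅
  b1: {d,j} / ∅
  b2: {h} / ∅
  b3: {h,j} / {j}
  b4: {h,x} / ∅
  b5: {j} / ∅
  b6: {d,q} / {d}
  b7: {q} / {d}

Liveness:
  b0 li=∅ lo={d,j}
  b1 li=∅ lo={d}
  b2 li={d,j} lo={d,j}
  b3 li={d,j} lo={d}
  b4 li={d} lo={d}
  b5 li={d} lo={d}
  b6 li={d} lo={d}
  b7 li={d} lo=∅

live-out(b3) = ["d"]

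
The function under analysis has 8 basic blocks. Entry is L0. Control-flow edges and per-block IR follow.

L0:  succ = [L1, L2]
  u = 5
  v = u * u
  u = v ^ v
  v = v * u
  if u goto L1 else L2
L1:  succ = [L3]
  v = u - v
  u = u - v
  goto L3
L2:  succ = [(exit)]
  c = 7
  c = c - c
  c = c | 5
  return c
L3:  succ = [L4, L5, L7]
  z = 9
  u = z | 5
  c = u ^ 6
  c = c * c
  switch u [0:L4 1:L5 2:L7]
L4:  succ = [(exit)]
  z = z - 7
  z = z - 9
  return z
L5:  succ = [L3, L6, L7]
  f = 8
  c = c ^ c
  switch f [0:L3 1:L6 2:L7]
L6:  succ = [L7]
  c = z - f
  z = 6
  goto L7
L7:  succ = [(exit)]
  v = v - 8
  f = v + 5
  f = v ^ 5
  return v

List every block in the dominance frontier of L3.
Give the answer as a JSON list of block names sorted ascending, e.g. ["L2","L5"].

idom tree: L1←L0 L2←L0 L3←L1 L4←L3 L5←L3 L6←L5 L7←L3
Join-block Dom:
  L3: preds {L1,L5}: {L0,L1} ∩ {L0,L1,L3,L5} = {L0,L1}; idom=L1
  L7: preds {L3,L5,L6}: {L0,L1,L3} ∩ {L0,L1,L3,L5} ∩ {L0,L1,L3,L5,L6} = {L0,L1,L3}; idom=L3

Frontier:
  join L3 pred L1: · stop@L1
  join L3 pred L5: L5→L3 stop@L1
  join L7 pred L3: · stop@L3
  join L7 pred L5: L5 stop@L3
  join L7 pred L6: L6→L5 stop@L3
  L0 → ∅
  L1 → ∅
  L2 → ∅
  L3 → {L3}
  L4 → ∅
  L5 → {L3,L7}
  L6 → {L7}
  L7 → ∅

DF(L3) = ["L3"]

Answer: ["L3"]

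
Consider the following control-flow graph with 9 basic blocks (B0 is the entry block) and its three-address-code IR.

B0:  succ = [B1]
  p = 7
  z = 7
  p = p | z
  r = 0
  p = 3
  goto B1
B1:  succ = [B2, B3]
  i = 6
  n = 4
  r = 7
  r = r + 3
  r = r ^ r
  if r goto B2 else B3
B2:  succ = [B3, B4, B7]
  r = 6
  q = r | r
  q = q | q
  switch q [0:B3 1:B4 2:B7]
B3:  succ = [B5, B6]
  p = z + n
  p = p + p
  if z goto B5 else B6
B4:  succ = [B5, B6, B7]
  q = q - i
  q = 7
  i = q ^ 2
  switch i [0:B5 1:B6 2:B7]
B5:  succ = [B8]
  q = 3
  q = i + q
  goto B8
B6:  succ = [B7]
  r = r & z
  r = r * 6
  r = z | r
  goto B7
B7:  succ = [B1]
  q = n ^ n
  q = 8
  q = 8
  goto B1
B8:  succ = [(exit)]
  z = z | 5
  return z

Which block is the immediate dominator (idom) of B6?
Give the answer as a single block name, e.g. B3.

Answer: B1

Working:
idom tree: B1←B0 B2←B1 B3←B1 B4←B2 B5←B1 B6←B1 B7←B1 B8←B5
Join-block Dom:
  B1: preds {B0,B7}: {B0} ∩ {B0,B1,B7} = {B0}; idom=B0
  B3: preds {B1,B2}: {B0,B1} ∩ {B0,B1,B2} = {B0,B1}; idom=B1
  B5: preds {B3,B4}: {B0,B1,B3} ∩ {B0,B1,B2,B4} = {B0,B1}; idom=B1
  B6: preds {B3,B4}: {B0,B1,B3} ∩ {B0,B1,B2,B4} = {B0,B1}; idom=B1
  B7: preds {B2,B4,B6}: {B0,B1,B2} ∩ {B0,B1,B2,B4} ∩ {B0,B1,B6} = {B0,B1}; idom=B1

idom(B6) = B1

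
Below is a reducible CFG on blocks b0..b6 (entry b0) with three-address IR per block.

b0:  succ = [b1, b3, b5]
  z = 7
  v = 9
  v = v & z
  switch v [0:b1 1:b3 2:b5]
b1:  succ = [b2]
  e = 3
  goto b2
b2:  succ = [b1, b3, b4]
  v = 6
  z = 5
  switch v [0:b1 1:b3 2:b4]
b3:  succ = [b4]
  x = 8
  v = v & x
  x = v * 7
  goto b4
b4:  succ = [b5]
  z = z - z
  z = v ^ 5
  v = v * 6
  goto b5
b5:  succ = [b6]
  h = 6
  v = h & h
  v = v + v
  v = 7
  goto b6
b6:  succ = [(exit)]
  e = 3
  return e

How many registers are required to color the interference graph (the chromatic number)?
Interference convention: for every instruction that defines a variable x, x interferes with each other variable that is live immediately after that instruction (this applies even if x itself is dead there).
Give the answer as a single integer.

Answer: 3

Analysis:
Per-block:
  b0: {v,z} / ∅
  b1: {e} / ∅
  b2: {v,z} / ∅
  b3: {v,x} / {v}
  b4: {v,z} / {v,z}
  b5: {h,v} / ∅
  b6: {e} / ∅

Live sets:
  b0 li=∅ lo={v,z}
  b1 li=∅ lo=∅
  b2 li=∅ lo={v,z}
  b3 li={v,z} lo={v,z}
  b4 li={v,z} lo=∅
  b5 li=∅ lo=∅
  b6 li=∅ lo=∅

Interference:
  e: ∅
  h: ∅
  v: {x,z}
  x: {v,z}
  z: {v,x}

Registers:
  lower bound: {v,x,z} mutually conflict ⇒ χ ≥ 3
  3-colouring: c0={e,h,v}  c1={x}  c2={z}
  χ = 3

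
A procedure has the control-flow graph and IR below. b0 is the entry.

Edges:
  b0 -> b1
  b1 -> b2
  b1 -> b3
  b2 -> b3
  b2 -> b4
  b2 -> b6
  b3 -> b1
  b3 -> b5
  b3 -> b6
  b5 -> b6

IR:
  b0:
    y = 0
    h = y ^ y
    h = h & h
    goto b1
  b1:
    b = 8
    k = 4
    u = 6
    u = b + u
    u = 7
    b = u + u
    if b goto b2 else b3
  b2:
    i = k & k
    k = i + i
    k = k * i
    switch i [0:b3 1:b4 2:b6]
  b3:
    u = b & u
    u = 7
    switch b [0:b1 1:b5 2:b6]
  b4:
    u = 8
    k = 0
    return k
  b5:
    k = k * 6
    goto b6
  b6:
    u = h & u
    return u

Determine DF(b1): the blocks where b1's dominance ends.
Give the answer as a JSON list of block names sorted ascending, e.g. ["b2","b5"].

Answer: ["b1"]

Working:
idom tree: b1←b0 b2←b1 b3←b1 b4←b2 b5←b3 b6←b1
Join-block Dom:
  b1: preds {b0,b3}: {b0} ∩ {b0,b1,b3} = {b0}; idom=b0
  b3: preds {b1,b2}: {b0,b1} ∩ {b0,b1,b2} = {b0,b1}; idom=b1
  b6: preds {b2,b3,b5}: {b0,b1,b2} ∩ {b0,b1,b3} ∩ {b0,b1,b3,b5} = {b0,b1}; idom=b1

DF derivation:
  b1←b0: walk · to b0
  b1←b3: walk b3→b1 to b0
  b3←b1: walk · to b1
  b3←b2: walk b2 to b1
  b6←b2: walk b2 to b1
  b6←b3: walk b3 to b1
  b6←b5: walk b5→b3 to b1
  b0: DF=∅
  b1: DF={b1}
  b2: DF={b3,b6}
  b3: DF={b1,b6}
  b4: DF=∅
  b5: DF={b6}
  b6: DF=∅

DF(b1) = ["b1"]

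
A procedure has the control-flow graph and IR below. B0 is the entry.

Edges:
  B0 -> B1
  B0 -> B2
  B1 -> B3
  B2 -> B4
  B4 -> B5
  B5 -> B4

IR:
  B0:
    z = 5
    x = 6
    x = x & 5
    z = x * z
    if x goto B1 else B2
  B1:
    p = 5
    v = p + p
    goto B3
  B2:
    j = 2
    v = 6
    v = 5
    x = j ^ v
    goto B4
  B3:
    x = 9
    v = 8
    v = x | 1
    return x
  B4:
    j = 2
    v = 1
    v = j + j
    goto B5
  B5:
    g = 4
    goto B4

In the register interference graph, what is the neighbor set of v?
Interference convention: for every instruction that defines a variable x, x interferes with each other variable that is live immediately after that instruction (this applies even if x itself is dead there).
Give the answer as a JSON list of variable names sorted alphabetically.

def/use:
  B0 def {x,z} use ∅
  B1 def {p,v} use ∅
  B2 def {j,v,x} use ∅
  B3 def {v,x} use ∅
  B4 def {j,v} use ∅
  B5 def {g} use ∅

Backward fixpoint:
  B0: in=∅ out=∅
  B1: in=∅ out=∅
  B2: in=∅ out=∅
  B3: in=∅ out=∅
  B4: in=∅ out=∅
  B5: in=∅ out=∅

Conflict graph:
  g: ∅
  j: {v}
  p: ∅
  v: {j,x}
  x: {v,z}
  z: {x}

N(v) = ["j", "x"]

Answer: ["j", "x"]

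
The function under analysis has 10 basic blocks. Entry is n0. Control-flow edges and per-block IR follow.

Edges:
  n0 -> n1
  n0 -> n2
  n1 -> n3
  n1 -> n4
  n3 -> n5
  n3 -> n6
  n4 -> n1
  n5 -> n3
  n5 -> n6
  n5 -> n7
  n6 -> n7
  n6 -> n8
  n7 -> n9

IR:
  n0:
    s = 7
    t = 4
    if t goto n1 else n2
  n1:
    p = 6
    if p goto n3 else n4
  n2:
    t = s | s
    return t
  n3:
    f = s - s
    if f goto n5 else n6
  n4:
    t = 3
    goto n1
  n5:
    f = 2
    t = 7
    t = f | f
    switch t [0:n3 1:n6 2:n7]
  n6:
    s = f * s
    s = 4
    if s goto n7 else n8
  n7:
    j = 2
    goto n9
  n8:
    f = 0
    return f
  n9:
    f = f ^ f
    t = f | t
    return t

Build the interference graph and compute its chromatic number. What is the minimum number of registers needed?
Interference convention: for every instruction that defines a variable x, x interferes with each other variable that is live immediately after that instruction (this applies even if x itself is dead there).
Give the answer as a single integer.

Block summaries:
  n0: def={s,t} ue=∅
  n1: def={p} ue=∅
  n2: def={t} ue={s}
  n3: def={f} ue={s}
  n4: def={t} ue=∅
  n5: def={f,t} ue=∅
  n6: def={s} ue={f,s}
  n7: def={j} ue=∅
  n8: def={f} ue=∅
  n9: def={f,t} ue={f,t}

Live sets:
  live n0: ∅→{s,t}
  live n1: {s,t}→{s,t}
  live n2: {s}→∅
  live n3: {s,t}→{f,s,t}
  live n4: {s}→{s,t}
  live n5: {s}→{f,s,t}
  live n6: {f,s,t}→{f,t}
  live n7: {f,t}→{f,t}
  live n8: ∅→∅
  live n9: {f,t}→∅

Interference:
  f↔{j,s,t}
  j↔{f,t}
  p↔{s,t}
  s↔{f,p,t}
  t↔{f,j,p,s}

Chromatic number:
  lower bound: {f,j,t} mutually conflict ⇒ χ ≥ 3
  3-colouring: R0={t}  R1={f,p}  R2={j,s}
  χ = 3

Answer: 3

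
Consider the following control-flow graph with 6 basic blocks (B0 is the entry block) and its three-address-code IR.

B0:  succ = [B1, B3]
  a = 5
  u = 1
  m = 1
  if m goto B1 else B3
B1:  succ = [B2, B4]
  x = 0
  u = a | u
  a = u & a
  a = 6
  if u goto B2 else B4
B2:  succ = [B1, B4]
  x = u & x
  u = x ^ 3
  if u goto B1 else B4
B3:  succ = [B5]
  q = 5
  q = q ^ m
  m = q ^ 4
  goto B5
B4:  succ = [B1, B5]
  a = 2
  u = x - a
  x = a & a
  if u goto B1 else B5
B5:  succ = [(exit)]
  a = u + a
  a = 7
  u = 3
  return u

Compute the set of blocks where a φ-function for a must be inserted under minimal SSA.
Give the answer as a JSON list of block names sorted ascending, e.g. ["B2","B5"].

idom tree: B1←B0 B2←B1 B3←B0 B4←B1 B5←B0
Dom at joins:
  B1: preds {B0,B2,B4}: {B0} ∩ {B0,B1,B2} ∩ {B0,B1,B4} = {B0}; idom=B0
  B4: preds {B1,B2}: {B0,B1} ∩ {B0,B1,B2} = {B0,B1}; idom=B1
  B5: preds {B3,B4}: {B0,B3} ∩ {B0,B1,B4} = {B0}; idom=B0

DF walk-up:
  B1←B0: walk · to B0
  B1←B2: walk B2→B1 to B0
  B1←B4: walk B4→B1 to B0
  B4←B1: walk · to B1
  B4←B2: walk B2 to B1
  B5←B3: walk B3 to B0
  B5←B4: walk B4→B1 to B0
  B0: DF=∅
  B1: DF={B1,B5}
  B2: DF={B1,B4}
  B3: DF={B5}
  B4: DF={B1,B5}
  B5: DF=∅

φ for a: defs {B0,B1,B4,B5}
  DF⁺ = {B1,B5}

Answer: ["B1", "B5"]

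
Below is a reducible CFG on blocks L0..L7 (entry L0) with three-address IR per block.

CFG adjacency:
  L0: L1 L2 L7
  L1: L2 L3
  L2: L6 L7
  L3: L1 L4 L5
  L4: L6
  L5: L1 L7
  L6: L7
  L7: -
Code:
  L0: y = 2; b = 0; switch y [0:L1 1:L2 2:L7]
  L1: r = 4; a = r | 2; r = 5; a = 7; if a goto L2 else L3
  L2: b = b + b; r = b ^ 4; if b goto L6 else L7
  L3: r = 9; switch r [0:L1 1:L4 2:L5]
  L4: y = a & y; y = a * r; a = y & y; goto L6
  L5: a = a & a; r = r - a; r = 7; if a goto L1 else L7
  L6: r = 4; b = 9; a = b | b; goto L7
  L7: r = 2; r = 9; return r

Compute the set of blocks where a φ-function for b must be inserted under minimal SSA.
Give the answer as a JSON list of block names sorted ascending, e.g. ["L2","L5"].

idom tree: L1←L0 L2←L0 L3←L1 L4←L3 L5←L3 L6←L0 L7←L0
Dom at joins:
  L1: preds {L0,L3,L5}: {L0} ∩ {L0,L1,L3} ∩ {L0,L1,L3,L5} = {L0}; idom=L0
  L2: preds {L0,L1}: {L0} ∩ {L0,L1} = {L0}; idom=L0
  L6: preds {L2,L4}: {L0,L2} ∩ {L0,L1,L3,L4} = {L0}; idom=L0
  L7: preds {L0,L2,L5,L6}: {L0} ∩ {L0,L2} ∩ {L0,L1,L3,L5} ∩ {L0,L6} = {L0}; idom=L0

DF derivation:
  join L1 pred L0: · stop@L0
  join L1 pred L3: L3→L1 stop@L0
  join L1 pred L5: L5→L3→L1 stop@L0
  join L2 pred L0: · stop@L0
  join L2 pred L1: L1 stop@L0
  join L6 pred L2: L2 stop@L0
  join L6 pred L4: L4→L3→L1 stop@L0
  join L7 pred L0: · stop@L0
  join L7 pred L2: L2 stop@L0
  join L7 pred L5: L5→L3→L1 stop@L0
  join L7 pred L6: L6 stop@L0
  DF(L0)=∅
  DF(L1)={L1,L2,L6,L7}
  DF(L2)={L6,L7}
  DF(L3)={L1,L6,L7}
  DF(L4)={L6}
  DF(L5)={L1,L7}
  DF(L6)={L7}
  DF(L7)=∅

φ for b: defs {L0,L2,L6}
  DF⁺ = {L6,L7}

Answer: ["L6", "L7"]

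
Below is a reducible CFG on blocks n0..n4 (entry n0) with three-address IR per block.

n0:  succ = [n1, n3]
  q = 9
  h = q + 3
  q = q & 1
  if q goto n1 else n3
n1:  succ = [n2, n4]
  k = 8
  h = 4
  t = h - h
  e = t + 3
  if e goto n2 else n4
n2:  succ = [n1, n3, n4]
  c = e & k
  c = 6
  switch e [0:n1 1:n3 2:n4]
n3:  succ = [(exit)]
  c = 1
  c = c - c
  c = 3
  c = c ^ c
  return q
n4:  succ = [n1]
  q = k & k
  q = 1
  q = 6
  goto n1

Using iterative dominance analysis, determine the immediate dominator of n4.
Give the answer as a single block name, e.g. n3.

idom tree: n1←n0 n2←n1 n3←n0 n4←n1
Join-block Dom:
  n1: preds {n0,n2,n4}: {n0} ∩ {n0,n1,n2} ∩ {n0,n1,n4} = {n0}; idom=n0
  n3: preds {n0,n2}: {n0} ∩ {n0,n1,n2} = {n0}; idom=n0
  n4: preds {n1,n2}: {n0,n1} ∩ {n0,n1,n2} = {n0,n1}; idom=n1

idom(n4) = n1

Answer: n1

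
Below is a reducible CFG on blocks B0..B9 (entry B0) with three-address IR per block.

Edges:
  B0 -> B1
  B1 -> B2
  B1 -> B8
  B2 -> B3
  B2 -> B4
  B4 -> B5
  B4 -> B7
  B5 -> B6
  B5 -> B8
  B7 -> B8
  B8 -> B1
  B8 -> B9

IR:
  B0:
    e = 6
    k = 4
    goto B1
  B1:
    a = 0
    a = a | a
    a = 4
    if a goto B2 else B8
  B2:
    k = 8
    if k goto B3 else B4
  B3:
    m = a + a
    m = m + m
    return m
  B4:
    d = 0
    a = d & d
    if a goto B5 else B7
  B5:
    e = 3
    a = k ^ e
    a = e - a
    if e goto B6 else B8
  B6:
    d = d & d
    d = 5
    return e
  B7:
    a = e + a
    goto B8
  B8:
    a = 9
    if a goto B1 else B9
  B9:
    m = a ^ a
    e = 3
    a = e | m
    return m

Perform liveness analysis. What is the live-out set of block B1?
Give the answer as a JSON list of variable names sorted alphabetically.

Answer: ["a", "e"]

Analysis:
Block summaries:
  B0: def={e,k} ue=∅
  B1: def={a} ue=∅
  B2: def={k} ue=∅
  B3: def={m} ue={a}
  B4: def={a,d} ue=∅
  B5: def={a,e} ue={k}
  B6: def={d} ue={d,e}
  B7: def={a} ue={a,e}
  B8: def={a} ue=∅
  B9: def={a,e,m} ue={a}

Backward fixpoint:
  B0 li=∅ lo={e}
  B1 li={e} lo={a,e}
  B2 li={a,e} lo={a,e,k}
  B3 li={a} lo=∅
  B4 li={e,k} lo={a,d,e,k}
  B5 li={d,k} lo={d,e}
  B6 li={d,e} lo=∅
  B7 li={a,e} lo={e}
  B8 li={e} lo={a,e}
  B9 li={a} lo=∅

live-out(B1) = ["a", "e"]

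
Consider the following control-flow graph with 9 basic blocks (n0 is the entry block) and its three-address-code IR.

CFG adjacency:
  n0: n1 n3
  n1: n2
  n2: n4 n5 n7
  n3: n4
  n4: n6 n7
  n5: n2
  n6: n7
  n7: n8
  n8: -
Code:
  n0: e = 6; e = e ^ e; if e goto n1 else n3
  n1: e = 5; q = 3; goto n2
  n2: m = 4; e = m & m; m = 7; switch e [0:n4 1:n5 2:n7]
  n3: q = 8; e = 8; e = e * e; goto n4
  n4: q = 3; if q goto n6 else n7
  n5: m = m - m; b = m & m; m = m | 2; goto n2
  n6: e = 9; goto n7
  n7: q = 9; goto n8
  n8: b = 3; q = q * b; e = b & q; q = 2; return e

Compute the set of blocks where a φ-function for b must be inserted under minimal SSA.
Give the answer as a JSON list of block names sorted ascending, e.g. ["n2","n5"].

idom tree: n1←n0 n2←n1 n3←n0 n4←n0 n5←n2 n6←n4 n7←n0 n8←n7
Join-block Dom:
  n2: preds {n1,n5}: {n0,n1} ∩ {n0,n1,n2,n5} = {n0,n1}; idom=n1
  n4: preds {n2,n3}: {n0,n1,n2} ∩ {n0,n3} = {n0}; idom=n0
  n7: preds {n2,n4,n6}: {n0,n1,n2} ∩ {n0,n4} ∩ {n0,n4,n6} = {n0}; idom=n0

DF derivation:
  join n2 pred n1: · stop@n1
  join n2 pred n5: n5→n2 stop@n1
  join n4 pred n2: n2→n1 stop@n0
  join n4 pred n3: n3 stop@n0
  join n7 pred n2: n2→n1 stop@n0
  join n7 pred n4: n4 stop@n0
  join n7 pred n6: n6→n4 stop@n0
  n0 → ∅
  n1 → {n4,n7}
  n2 → {n2,n4,n7}
  n3 → {n4}
  n4 → {n7}
  n5 → {n2}
  n6 → {n7}
  n7 → ∅
  n8 → ∅

φ for b: defs {n5,n8}
  DF⁺ = {n2,n4,n7}

Answer: ["n2", "n4", "n7"]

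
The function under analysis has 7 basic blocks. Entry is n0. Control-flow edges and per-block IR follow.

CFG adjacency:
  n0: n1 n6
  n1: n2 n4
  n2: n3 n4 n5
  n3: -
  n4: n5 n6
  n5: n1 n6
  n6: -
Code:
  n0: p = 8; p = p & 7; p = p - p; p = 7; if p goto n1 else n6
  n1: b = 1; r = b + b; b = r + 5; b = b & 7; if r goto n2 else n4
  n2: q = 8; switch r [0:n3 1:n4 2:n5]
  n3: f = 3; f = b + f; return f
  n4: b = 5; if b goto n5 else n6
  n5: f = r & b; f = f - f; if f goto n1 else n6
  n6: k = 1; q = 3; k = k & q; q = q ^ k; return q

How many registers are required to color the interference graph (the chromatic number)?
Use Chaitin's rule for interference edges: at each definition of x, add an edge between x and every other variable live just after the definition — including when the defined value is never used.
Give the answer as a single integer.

Answer: 3

Analysis:
Per-block:
  n0 def {p} use ∅
  n1 def {b,r} use ∅
  n2 def {q} use {r}
  n3 def {f} use {b}
  n4 def {b} use ∅
  n5 def {f} use {b,r}
  n6 def {k,q} use ∅

Backward fixpoint:
  live n0: ∅→∅
  live n1: ∅→{b,r}
  live n2: {b,r}→{b,r}
  live n3: {b}→∅
  live n4: {r}→{b,r}
  live n5: {b,r}→∅
  live n6: ∅→∅

Interference:
  b↔{f,q,r}
  f↔{b}
  k↔{q}
  p↔∅
  q↔{b,k,r}
  r↔{b,q}

Registers:
  lower bound: {b,q,r} mutually conflict ⇒ χ ≥ 3
  assign b→r0 f→r1 k→r0 p→r0 q→r1 r→r2 — no edge inside a register ⇒ χ ≤ 3
  χ = 3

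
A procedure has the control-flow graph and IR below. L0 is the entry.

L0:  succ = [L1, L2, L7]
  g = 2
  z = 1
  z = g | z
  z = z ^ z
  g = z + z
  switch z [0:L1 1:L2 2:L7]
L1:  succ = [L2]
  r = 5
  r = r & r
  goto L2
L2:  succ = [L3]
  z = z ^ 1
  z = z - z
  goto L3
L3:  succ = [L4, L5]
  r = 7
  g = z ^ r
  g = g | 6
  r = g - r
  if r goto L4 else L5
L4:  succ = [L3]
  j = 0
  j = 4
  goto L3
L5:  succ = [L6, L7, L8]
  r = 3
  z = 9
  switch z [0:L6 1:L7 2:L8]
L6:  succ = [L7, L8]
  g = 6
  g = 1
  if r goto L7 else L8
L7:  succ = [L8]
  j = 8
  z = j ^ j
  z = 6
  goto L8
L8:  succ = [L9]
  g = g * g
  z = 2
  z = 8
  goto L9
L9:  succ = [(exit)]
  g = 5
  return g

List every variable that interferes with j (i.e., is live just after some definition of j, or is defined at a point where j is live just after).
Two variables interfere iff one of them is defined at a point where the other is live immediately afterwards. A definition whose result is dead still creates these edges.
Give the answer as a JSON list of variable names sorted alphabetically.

Block summaries:
  L0: def={g,z} ue=∅
  L1: def={r} ue=∅
  L2: def={z} ue={z}
  L3: def={g,r} ue={z}
  L4: def={j} ue=∅
  L5: def={r,z} ue=∅
  L6: def={g} ue={r}
  L7: def={j,z} ue=∅
  L8: def={g,z} ue={g}
  L9: def={g} ue=∅

Live sets:
  L0 li=∅ lo={g,z}
  L1 li={z} lo={z}
  L2 li={z} lo={z}
  L3 li={z} lo={g,z}
  L4 li={z} lo={z}
  L5 li={g} lo={g,r}
  L6 li={r} lo={g}
  L7 li={g} lo={g}
  L8 li={g} lo=∅
  L9 li=∅ lo=∅

Interfere edges:
  g↔{j,r,z}
  j↔{g,z}
  r↔{g,z}
  z↔{g,j,r}

N(j) = ["g", "z"]

Answer: ["g", "z"]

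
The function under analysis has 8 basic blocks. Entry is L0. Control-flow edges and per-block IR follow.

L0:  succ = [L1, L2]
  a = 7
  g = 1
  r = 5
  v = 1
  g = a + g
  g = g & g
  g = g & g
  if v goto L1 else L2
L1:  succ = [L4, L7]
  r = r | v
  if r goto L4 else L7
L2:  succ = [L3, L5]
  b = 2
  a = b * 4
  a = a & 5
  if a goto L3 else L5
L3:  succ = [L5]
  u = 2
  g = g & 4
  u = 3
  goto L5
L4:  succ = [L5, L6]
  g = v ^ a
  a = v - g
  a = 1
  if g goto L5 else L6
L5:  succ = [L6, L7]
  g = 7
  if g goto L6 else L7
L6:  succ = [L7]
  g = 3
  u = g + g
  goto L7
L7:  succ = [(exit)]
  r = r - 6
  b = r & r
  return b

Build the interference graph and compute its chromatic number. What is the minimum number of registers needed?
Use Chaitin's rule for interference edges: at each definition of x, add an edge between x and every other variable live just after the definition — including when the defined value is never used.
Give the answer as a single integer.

def/use:
  L0: {a,g,r,v} / ∅
  L1: {r} / {r,v}
  L2: {a,b} / ∅
  L3: {g,u} / {g}
  L4: {a,g} / {a,v}
  L5: {g} / ∅
  L6: {g,u} / ∅
  L7: {b,r} / {r}

Backward fixpoint:
  L0 li=∅ lo={a,g,r,v}
  L1 li={a,r,v} lo={a,r,v}
  L2 li={g,r} lo={g,r}
  L3 li={g,r} lo={r}
  L4 li={a,r,v} lo={r}
  L5 li={r} lo={r}
  L6 li={r} lo={r}
  L7 li={r} lo=∅

Conflict graph:
  a↔{g,r,v}
  b↔{g,r}
  g↔{a,b,r,u,v}
  r↔{a,b,g,u,v}
  u↔{g,r}
  v↔{a,g,r}

Colouring:
  clique {a,g,r,v} ⇒ need ≥ 4
  assign a→c2 b→c2 g→c0 r→c1 u→c2 v→c3 — no edge inside a register ⇒ χ ≤ 4
  χ = 4

Answer: 4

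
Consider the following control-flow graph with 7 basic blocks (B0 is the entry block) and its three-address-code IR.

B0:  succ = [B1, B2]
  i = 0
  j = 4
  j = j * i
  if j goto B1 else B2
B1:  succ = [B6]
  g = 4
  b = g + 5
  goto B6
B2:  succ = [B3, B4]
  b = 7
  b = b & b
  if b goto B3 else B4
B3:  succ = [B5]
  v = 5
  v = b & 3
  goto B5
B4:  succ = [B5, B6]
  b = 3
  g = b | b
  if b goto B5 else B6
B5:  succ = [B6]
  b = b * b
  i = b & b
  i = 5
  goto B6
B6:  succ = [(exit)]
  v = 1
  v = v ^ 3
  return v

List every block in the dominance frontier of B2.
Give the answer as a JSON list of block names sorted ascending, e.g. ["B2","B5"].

idom tree: B1←B0 B2←B0 B3←B2 B4←B2 B5←B2 B6←B0
Join-block Dom:
  B5: preds {B3,B4}: {B0,B2,B3} ∩ {B0,B2,B4} = {B0,B2}; idom=B2
  B6: preds {B1,B4,B5}: {B0,B1} ∩ {B0,B2,B4} ∩ {B0,B2,B5} = {B0}; idom=B0

DF walk-up:
  B5←B3: walk B3 to B2
  B5←B4: walk B4 to B2
  B6←B1: walk B1 to B0
  B6←B4: walk B4→B2 to B0
  B6←B5: walk B5→B2 to B0
  B0 → ∅
  B1 → {B6}
  B2 → {B6}
  B3 → {B5}
  B4 → {B5,B6}
  B5 → {B6}
  B6 → ∅

DF(B2) = ["B6"]

Answer: ["B6"]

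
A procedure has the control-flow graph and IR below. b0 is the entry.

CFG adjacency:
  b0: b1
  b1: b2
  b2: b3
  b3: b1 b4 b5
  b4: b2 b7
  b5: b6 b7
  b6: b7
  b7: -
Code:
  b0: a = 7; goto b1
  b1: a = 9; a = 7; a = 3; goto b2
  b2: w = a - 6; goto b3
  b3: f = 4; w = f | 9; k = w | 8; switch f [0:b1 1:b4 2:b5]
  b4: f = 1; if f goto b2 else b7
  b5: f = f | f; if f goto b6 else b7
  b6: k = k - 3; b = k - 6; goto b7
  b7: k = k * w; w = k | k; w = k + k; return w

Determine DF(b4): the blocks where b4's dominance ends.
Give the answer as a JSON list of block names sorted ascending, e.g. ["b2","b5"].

Answer: ["b2", "b7"]

Derivation:
idom tree: b1←b0 b2←b1 b3←b2 b4←b3 b5←b3 b6←b5 b7←b3
Dom∩ at merges:
  b1: preds {b0,b3}: {b0} ∩ {b0,b1,b2,b3} = {b0}; idom=b0
  b2: preds {b1,b4}: {b0,b1} ∩ {b0,b1,b2,b3,b4} = {b0,b1}; idom=b1
  b7: preds {b4,b5,b6}: {b0,b1,b2,b3,b4} ∩ {b0,b1,b2,b3,b5} ∩ {b0,b1,b2,b3,b5,b6} = {b0,b1,b2,b3}; idom=b3

DF walk-up:
  join b1 pred b0: · stop@b0
  join b1 pred b3: b3→b2→b1 stop@b0
  join b2 pred b1: · stop@b1
  join b2 pred b4: b4→b3→b2 stop@b1
  join b7 pred b4: b4 stop@b3
  join b7 pred b5: b5 stop@b3
  join b7 pred b6: b6→b5 stop@b3
  b0: DF=∅
  b1: DF={b1}
  b2: DF={b1,b2}
  b3: DF={b1,b2}
  b4: DF={b2,b7}
  b5: DF={b7}
  b6: DF={b7}
  b7: DF=∅

DF(b4) = ["b2", "b7"]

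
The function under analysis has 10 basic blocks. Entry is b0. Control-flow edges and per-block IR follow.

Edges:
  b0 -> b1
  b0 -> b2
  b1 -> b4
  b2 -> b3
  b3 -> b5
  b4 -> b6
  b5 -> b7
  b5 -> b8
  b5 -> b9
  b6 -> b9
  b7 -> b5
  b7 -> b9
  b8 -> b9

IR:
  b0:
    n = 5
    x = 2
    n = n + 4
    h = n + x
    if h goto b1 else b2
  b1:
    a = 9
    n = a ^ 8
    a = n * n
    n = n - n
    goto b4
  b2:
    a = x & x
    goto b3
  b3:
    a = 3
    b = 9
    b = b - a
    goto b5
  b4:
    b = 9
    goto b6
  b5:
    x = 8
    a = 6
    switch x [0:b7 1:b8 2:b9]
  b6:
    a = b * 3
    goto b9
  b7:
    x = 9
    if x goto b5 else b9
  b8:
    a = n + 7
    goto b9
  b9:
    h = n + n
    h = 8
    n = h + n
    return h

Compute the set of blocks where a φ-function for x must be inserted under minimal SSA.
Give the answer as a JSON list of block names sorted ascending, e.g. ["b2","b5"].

Answer: ["b5", "b9"]

Derivation:
idom tree: b1←b0 b2←b0 b3←b2 b4←b1 b5←b3 b6←b4 b7←b5 b8←b5 b9←b0
Dom at joins:
  b5: preds {b3,b7}: {b0,b2,b3} ∩ {b0,b2,b3,b5,b7} = {b0,b2,b3}; idom=b3
  b9: preds {b5,b6,b7,b8}: {b0,b2,b3,b5} ∩ {b0,b1,b4,b6} ∩ {b0,b2,b3,b5,b7} ∩ {b0,b2,b3,b5,b8} = {b0}; idom=b0

DF walk-up:
  join b5 pred b3: · stop@b3
  join b5 pred b7: b7→b5 stop@b3
  join b9 pred b5: b5→b3→b2 stop@b0
  join b9 pred b6: b6→b4→b1 stop@b0
  join b9 pred b7: b7→b5→b3→b2 stop@b0
  join b9 pred b8: b8→b5→b3→b2 stop@b0
  b0: DF=∅
  b1: DF={b9}
  b2: DF={b9}
  b3: DF={b9}
  b4: DF={b9}
  b5: DF={b5,b9}
  b6: DF={b9}
  b7: DF={b5,b9}
  b8: DF={b9}
  b9: DF=∅

φ for x: defs {b0,b5,b7}
  DF⁺ = {b5,b9}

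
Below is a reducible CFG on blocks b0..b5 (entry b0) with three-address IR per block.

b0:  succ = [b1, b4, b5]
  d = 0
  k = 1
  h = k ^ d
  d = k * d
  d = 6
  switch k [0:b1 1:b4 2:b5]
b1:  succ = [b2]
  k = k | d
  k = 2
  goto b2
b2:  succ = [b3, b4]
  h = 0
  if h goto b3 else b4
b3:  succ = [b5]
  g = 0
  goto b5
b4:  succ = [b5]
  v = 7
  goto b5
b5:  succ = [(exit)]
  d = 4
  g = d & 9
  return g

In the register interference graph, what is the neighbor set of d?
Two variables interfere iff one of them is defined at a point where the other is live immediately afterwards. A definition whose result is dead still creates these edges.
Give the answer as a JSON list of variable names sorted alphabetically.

Per-block:
  b0: def={d,h,k} ue=∅
  b1: def={k} ue={d,k}
  b2: def={h} ue=∅
  b3: def={g} ue=∅
  b4: def={v} ue=∅
  b5: def={d,g} ue=∅

Live sets:
  b0: in=∅ out={d,k}
  b1: in={d,k} out=∅
  b2: in=∅ out=∅
  b3: in=∅ out=∅
  b4: in=∅ out=∅
  b5: in=∅ out=∅

Interfere edges:
  d: {h,k}
  g: ∅
  h: {d,k}
  k: {d,h}
  v: ∅

N(d) = ["h", "k"]

Answer: ["h", "k"]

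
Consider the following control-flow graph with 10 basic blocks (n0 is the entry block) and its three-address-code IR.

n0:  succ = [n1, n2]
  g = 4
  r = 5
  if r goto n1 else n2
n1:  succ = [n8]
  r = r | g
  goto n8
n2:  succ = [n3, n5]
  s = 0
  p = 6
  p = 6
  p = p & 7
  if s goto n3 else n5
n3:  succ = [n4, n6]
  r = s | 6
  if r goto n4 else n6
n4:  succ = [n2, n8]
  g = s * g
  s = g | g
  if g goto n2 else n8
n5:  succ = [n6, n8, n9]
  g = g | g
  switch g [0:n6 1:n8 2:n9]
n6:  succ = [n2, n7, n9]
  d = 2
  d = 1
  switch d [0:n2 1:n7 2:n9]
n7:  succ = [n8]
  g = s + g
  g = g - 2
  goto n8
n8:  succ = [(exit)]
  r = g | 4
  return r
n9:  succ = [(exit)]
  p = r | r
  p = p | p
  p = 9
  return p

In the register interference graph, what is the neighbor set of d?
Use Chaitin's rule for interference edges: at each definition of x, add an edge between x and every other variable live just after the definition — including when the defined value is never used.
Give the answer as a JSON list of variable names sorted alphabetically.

Answer: ["g", "r", "s"]

Analysis:
Block summaries:
  n0: {g,r} / ∅
  n1: {r} / {g,r}
  n2: {p,s} / ∅
  n3: {r} / {s}
  n4: {g,s} / {g,s}
  n5: {g} / {g}
  n6: {d} / ∅
  n7: {g} / {g,s}
  n8: {r} / {g}
  n9: {p} / {r}

Backward fixpoint:
  live n0: ∅→{g,r}
  live n1: {g,r}→{g}
  live n2: {g,r}→{g,r,s}
  live n3: {g,s}→{g,r,s}
  live n4: {g,r,s}→{g,r}
  live n5: {g,r,s}→{g,r,s}
  live n6: {g,r,s}→{g,r,s}
  live n7: {g,s}→{g}
  live n8: {g}→∅
  live n9: {r}→∅

Interference:
  d↔{g,r,s}
  g↔{d,p,r,s}
  p↔{g,r,s}
  r↔{d,g,p,s}
  s↔{d,g,p,r}

N(d) = ["g", "r", "s"]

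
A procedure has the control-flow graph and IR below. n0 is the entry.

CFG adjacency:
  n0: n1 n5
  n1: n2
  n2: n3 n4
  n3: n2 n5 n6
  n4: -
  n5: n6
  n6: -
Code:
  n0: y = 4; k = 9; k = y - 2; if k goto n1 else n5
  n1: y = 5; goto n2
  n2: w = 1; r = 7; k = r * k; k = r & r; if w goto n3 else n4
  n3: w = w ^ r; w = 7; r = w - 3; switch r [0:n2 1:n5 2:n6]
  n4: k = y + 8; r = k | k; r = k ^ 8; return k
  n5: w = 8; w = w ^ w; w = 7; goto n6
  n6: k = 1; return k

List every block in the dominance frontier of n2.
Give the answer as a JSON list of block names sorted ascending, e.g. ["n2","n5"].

Answer: ["n2", "n5", "n6"]

Derivation:
idom tree: n1←n0 n2←n1 n3←n2 n4←n2 n5←n0 n6←n0
Dom at joins:
  n2: preds {n1,n3}: {n0,n1} ∩ {n0,n1,n2,n3} = {n0,n1}; idom=n1
  n5: preds {n0,n3}: {n0} ∩ {n0,n1,n2,n3} = {n0}; idom=n0
  n6: preds {n3,n5}: {n0,n1,n2,n3} ∩ {n0,n5} = {n0}; idom=n0

DF derivation:
  n2←n1: walk · to n1
  n2←n3: walk n3→n2 to n1
  n5←n0: walk · to n0
  n5←n3: walk n3→n2→n1 to n0
  n6←n3: walk n3→n2→n1 to n0
  n6←n5: walk n5 to n0
  n0 → ∅
  n1 → {n5,n6}
  n2 → {n2,n5,n6}
  n3 → {n2,n5,n6}
  n4 → ∅
  n5 → {n6}
  n6 → ∅

DF(n2) = ["n2", "n5", "n6"]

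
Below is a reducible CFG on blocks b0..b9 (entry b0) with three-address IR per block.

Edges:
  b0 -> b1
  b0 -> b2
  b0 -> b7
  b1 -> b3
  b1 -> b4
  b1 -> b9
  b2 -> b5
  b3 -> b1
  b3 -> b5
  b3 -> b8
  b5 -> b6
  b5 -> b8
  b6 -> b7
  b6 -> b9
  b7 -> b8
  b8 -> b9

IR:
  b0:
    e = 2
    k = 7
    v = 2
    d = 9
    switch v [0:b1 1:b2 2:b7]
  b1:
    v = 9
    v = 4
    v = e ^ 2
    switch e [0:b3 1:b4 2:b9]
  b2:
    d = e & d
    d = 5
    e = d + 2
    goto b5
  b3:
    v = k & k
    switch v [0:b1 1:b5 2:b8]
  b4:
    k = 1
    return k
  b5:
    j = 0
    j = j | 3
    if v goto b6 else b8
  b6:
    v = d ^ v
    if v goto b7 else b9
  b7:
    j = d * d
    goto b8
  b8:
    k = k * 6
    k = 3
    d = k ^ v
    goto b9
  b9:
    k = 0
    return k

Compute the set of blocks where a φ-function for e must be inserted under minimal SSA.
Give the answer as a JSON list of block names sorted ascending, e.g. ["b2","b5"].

idom tree: b1←b0 b2←b0 b3←b1 b4←b1 b5←b0 b6←b5 b7←b0 b8←b0 b9←b0
Dom∩ at merges:
  b1: preds {b0,b3}: {b0} ∩ {b0,b1,b3} = {b0}; idom=b0
  b5: preds {b2,b3}: {b0,b2} ∩ {b0,b1,b3} = {b0}; idom=b0
  b7: preds {b0,b6}: {b0} ∩ {b0,b5,b6} = {b0}; idom=b0
  b8: preds {b3,b5,b7}: {b0,b1,b3} ∩ {b0,b5} ∩ {b0,b7} = {b0}; idom=b0
  b9: preds {b1,b6,b8}: {b0,b1} ∩ {b0,b5,b6} ∩ {b0,b8} = {b0}; idom=b0

Frontier:
  join b1 pred b0: · stop@b0
  join b1 pred b3: b3→b1 stop@b0
  join b5 pred b2: b2 stop@b0
  join b5 pred b3: b3→b1 stop@b0
  join b7 pred b0: · stop@b0
  join b7 pred b6: b6→b5 stop@b0
  join b8 pred b3: b3→b1 stop@b0
  join b8 pred b5: b5 stop@b0
  join b8 pred b7: b7 stop@b0
  join b9 pred b1: b1 stop@b0
  join b9 pred b6: b6→b5 stop@b0
  join b9 pred b8: b8 stop@b0
  b0 → ∅
  b1 → {b1,b5,b8,b9}
  b2 → {b5}
  b3 → {b1,b5,b8}
  b4 → ∅
  b5 → {b7,b8,b9}
  b6 → {b7,b9}
  b7 → {b8}
  b8 → {b9}
  b9 → ∅

φ for e: defs {b0,b2}
  DF⁺ = {b5,b7,b8,b9}

Answer: ["b5", "b7", "b8", "b9"]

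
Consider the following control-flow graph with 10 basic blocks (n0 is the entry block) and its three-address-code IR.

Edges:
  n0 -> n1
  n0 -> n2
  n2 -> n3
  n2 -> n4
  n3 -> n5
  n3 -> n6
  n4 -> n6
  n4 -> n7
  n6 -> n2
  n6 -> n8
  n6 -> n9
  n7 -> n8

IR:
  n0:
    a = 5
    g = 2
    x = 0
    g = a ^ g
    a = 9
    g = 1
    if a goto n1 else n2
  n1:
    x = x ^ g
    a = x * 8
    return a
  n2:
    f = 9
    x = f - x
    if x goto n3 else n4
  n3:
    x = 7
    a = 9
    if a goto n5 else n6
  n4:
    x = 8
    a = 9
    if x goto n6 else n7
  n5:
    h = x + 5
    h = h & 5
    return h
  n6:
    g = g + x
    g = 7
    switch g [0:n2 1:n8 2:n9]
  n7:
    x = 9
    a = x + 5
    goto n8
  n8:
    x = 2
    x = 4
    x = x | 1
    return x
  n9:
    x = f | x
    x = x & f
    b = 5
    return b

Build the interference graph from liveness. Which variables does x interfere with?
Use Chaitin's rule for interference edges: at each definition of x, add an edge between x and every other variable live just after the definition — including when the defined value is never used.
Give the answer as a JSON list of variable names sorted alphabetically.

Block summaries:
  n0: {a,g,x} / ∅
  n1: {a,x} / {g,x}
  n2: {f,x} / {x}
  n3: {a,x} / ∅
  n4: {a,x} / ∅
  n5: {h} / {x}
  n6: {g} / {g,x}
  n7: {a,x} / ∅
  n8: {x} / ∅
  n9: {b,x} / {f,x}

Liveness:
  n0 li=∅ lo={g,x}
  n1 li={g,x} lo=∅
  n2 li={g,x} lo={f,g}
  n3 li={f,g} lo={f,g,x}
  n4 li={f,g} lo={f,g,x}
  n5 li={x} lo=∅
  n6 li={f,g,x} lo={f,g,x}
  n7 li=∅ lo=∅
  n8 li=∅ lo=∅
  n9 li={f,x} lo=∅

Conflict graph:
  a — {f,g,x}
  b — ∅
  f — {a,g,x}
  g — {a,f,x}
  h — ∅
  x — {a,f,g}

N(x) = ["a", "f", "g"]

Answer: ["a", "f", "g"]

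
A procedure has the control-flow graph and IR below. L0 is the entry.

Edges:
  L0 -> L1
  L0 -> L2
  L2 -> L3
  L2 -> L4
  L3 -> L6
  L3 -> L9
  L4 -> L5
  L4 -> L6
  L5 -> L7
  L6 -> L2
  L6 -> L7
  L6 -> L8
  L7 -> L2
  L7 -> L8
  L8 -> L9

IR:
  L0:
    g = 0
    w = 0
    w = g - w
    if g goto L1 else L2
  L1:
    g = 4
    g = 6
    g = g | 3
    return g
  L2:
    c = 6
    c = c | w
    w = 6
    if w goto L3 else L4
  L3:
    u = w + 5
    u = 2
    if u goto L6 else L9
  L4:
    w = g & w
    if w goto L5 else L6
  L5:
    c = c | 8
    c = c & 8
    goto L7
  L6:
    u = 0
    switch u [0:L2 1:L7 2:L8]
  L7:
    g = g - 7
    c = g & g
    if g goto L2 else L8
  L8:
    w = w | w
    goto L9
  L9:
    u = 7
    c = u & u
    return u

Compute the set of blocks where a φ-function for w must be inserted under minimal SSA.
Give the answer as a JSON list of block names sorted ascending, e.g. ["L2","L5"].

Answer: ["L2", "L6", "L7", "L8", "L9"]

Analysis:
idom tree: L1←L0 L2←L0 L3←L2 L4←L2 L5←L4 L6←L2 L7←L2 L8←L2 L9←L2
Dom∩ at merges:
  L2: preds {L0,L6,L7}: {L0} ∩ {L0,L2,L6} ∩ {L0,L2,L7} = {L0}; idom=L0
  L6: preds {L3,L4}: {L0,L2,L3} ∩ {L0,L2,L4} = {L0,L2}; idom=L2
  L7: preds {L5,L6}: {L0,L2,L4,L5} ∩ {L0,L2,L6} = {L0,L2}; idom=L2
  L8: preds {L6,L7}: {L0,L2,L6} ∩ {L0,L2,L7} = {L0,L2}; idom=L2
  L9: preds {L3,L8}: {L0,L2,L3} ∩ {L0,L2,L8} = {L0,L2}; idom=L2

Frontier:
  L2←L0: walk · to L0
  L2←L6: walk L6→L2 to L0
  L2←L7: walk L7→L2 to L0
  L6←L3: walk L3 to L2
  L6←L4: walk L4 to L2
  L7←L5: walk L5→L4 to L2
  L7←L6: walk L6 to L2
  L8←L6: walk L6 to L2
  L8←L7: walk L7 to L2
  L9←L3: walk L3 to L2
  L9←L8: walk L8 to L2
  DF(L0)=∅
  DF(L1)=∅
  DF(L2)={L2}
  DF(L3)={L6,L9}
  DF(L4)={L6,L7}
  DF(L5)={L7}
  DF(L6)={L2,L7,L8}
  DF(L7)={L2,L8}
  DF(L8)={L9}
  DF(L9)=∅

φ for w: defs {L0,L2,L4,L8}
  DF⁺ = {L2,L6,L7,L8,L9}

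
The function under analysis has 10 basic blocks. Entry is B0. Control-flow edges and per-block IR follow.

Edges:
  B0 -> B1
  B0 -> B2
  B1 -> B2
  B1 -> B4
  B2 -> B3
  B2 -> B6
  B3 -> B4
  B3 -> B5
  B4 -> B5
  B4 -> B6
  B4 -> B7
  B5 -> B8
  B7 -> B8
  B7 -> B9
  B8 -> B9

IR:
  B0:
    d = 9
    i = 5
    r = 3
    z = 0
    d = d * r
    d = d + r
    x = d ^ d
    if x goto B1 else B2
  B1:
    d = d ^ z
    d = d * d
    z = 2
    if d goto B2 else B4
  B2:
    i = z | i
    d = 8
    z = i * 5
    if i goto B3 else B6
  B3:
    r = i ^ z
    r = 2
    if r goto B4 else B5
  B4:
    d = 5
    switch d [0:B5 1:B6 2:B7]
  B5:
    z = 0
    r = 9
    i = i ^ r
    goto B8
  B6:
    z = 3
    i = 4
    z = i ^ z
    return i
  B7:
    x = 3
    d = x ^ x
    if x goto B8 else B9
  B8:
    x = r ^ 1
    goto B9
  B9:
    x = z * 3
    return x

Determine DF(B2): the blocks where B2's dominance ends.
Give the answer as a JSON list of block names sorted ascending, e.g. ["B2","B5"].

idom tree: B1←B0 B2←B0 B3←B2 B4←B0 B5←B0 B6←B0 B7←B4 B8←B0 B9←B0
Join-block Dom:
  B2: preds {B0,B1}: {B0} ∩ {B0,B1} = {B0}; idom=B0
  B4: preds {B1,B3}: {B0,B1} ∩ {B0,B2,B3} = {B0}; idom=B0
  B5: preds {B3,B4}: {B0,B2,B3} ∩ {B0,B4} = {B0}; idom=B0
  B6: preds {B2,B4}: {B0,B2} ∩ {B0,B4} = {B0}; idom=B0
  B8: preds {B5,B7}: {B0,B5} ∩ {B0,B4,B7} = {B0}; idom=B0
  B9: preds {B7,B8}: {B0,B4,B7} ∩ {B0,B8} = {B0}; idom=B0

Frontier:
  join B2 pred B0: · stop@B0
  join B2 pred B1: B1 stop@B0
  join B4 pred B1: B1 stop@B0
  join B4 pred B3: B3→B2 stop@B0
  join B5 pred B3: B3→B2 stop@B0
  join B5 pred B4: B4 stop@B0
  join B6 pred B2: B2 stop@B0
  join B6 pred B4: B4 stop@B0
  join B8 pred B5: B5 stop@B0
  join B8 pred B7: B7→B4 stop@B0
  join B9 pred B7: B7→B4 stop@B0
  join B9 pred B8: B8 stop@B0
  DF(B0)=∅
  DF(B1)={B2,B4}
  DF(B2)={B4,B5,B6}
  DF(B3)={B4,B5}
  DF(B4)={B5,B6,B8,B9}
  DF(B5)={B8}
  DF(B6)=∅
  DF(B7)={B8,B9}
  DF(B8)={B9}
  DF(B9)=∅

DF(B2) = ["B4", "B5", "B6"]

Answer: ["B4", "B5", "B6"]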